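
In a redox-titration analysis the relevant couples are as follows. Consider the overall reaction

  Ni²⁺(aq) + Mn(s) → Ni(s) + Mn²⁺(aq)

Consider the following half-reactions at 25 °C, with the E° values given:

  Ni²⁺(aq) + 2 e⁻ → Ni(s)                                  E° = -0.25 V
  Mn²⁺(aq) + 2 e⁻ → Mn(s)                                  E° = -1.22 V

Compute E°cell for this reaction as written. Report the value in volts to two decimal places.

The Ni²⁺/Ni couple has the higher reduction potential, so it is the cathode; Mn²⁺/Mn is oxidised at the anode.
E°cell = E°(cathode) − E°(anode) = (-0.25) − (-1.22) = +0.97 V.

+0.97 V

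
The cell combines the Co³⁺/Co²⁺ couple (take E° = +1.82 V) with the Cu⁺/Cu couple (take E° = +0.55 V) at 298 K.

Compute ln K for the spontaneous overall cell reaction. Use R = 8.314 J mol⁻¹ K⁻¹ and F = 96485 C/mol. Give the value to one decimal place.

49.5

Cathode: Co³⁺/Co²⁺; anode: Cu⁺/Cu. E°cell = (+1.82) − (+0.55) = +1.27 V, with n = 1.
ΔG° = −nFE° = −RT ln K, so ln K = nFE°/(RT) = (1)(96485)(+1.27) / ((8.314)(298)) = 49.458.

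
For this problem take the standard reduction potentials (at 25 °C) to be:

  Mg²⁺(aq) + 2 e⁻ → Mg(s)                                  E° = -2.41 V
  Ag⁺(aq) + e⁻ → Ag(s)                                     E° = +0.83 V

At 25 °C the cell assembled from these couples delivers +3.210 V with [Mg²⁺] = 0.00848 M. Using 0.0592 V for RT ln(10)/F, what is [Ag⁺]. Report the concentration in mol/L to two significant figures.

Ag⁺/Ag is the cathode, Mg²⁺/Mg the anode: E°cell = +3.24 V, n = 2.
Overall reaction: 2 Ag⁺(aq) + Mg(s) → 2 Ag(s) + Mg²⁺(aq); Q = [Mg²⁺]^1/[Ag⁺]^2.
From E = E° − (0.0592/n) log Q: log Q = (E° − E)·n/0.0592 = (+3.24 − (+3.210))·2/0.0592 = 1.0135.
So 2·log[Ag⁺] = 1·log(0.00848) − log Q = -2.0716 − (1.0135) = -3.0851; log[Ag⁺] = -3.0851 / 2 = -1.5426; [Ag⁺] = 10^(-1.5426) ≈ 0.029 M.

0.029 M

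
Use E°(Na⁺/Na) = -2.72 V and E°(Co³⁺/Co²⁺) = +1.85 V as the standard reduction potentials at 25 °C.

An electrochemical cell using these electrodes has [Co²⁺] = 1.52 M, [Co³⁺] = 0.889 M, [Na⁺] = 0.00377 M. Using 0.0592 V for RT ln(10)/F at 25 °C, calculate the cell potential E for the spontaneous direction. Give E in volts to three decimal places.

+4.700 V

Co³⁺/Co²⁺ is the cathode (higher E°), Na⁺/Na the anode: E°cell = +1.85 − (-2.72) = +4.57 V, n = 1.
Overall: Co³⁺(aq) + Na(s) → Co²⁺(aq) + Na⁺(aq)
Q = [Co²⁺]·[Na⁺] / ([Co³⁺]); log Q = -2.191.
E = E° − (0.0592/n) log Q = +4.57 − (0.0592/1)(-2.191) = +4.700 V.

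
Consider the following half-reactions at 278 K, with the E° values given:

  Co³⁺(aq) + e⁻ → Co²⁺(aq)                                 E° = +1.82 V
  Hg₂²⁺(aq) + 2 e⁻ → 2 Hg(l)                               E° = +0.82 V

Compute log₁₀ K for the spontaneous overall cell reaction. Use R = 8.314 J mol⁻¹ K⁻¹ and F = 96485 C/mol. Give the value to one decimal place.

36.3

Cathode: Co³⁺/Co²⁺; anode: Hg₂²⁺/Hg. E°cell = (+1.82) − (+0.82) = +1.00 V, with n = 2.
ΔG° = −nFE° = −RT ln K, so ln K = nFE°/(RT) = (2)(96485)(+1.00) / ((8.314)(278)) = 83.490.
log₁₀ K = 83.490 / ln 10 = 36.3.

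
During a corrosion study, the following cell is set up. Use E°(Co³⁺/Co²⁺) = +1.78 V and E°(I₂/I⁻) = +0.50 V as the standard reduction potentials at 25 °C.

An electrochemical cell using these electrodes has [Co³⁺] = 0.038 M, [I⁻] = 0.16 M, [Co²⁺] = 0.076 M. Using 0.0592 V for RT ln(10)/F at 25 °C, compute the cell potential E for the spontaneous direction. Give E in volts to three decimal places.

+1.215 V

Co³⁺/Co²⁺ is the cathode (higher E°), I₂/I⁻ the anode: E°cell = +1.78 − (+0.50) = +1.28 V, n = 2.
Overall: 2 Co³⁺(aq) + 2 I⁻(aq) → 2 Co²⁺(aq) + I₂(s)
Q = [Co²⁺]^2 / ([Co³⁺]^2·[I⁻]^2); log Q = 2.194.
E = E° − (0.0592/n) log Q = +1.28 − (0.0592/2)(2.194) = +1.215 V.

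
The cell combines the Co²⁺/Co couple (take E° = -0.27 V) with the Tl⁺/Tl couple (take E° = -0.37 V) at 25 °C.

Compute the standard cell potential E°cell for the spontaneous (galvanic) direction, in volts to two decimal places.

The Co²⁺/Co couple has the higher reduction potential, so it is the cathode; Tl⁺/Tl is oxidised at the anode.
E°cell = E°(cathode) − E°(anode) = (-0.27) − (-0.37) = +0.10 V.
Since E°cell > 0, the reaction is spontaneous under standard conditions.

+0.10 V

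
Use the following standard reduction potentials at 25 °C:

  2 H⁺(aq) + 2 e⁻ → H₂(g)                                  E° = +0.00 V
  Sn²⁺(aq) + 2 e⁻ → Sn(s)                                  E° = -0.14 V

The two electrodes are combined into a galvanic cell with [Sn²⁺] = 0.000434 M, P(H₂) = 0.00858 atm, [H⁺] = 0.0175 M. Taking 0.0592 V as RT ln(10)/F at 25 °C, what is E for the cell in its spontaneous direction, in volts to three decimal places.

H⁺/H₂ is the cathode (higher E°), Sn²⁺/Sn the anode: E°cell = +0.00 − (-0.14) = +0.14 V, n = 2.
Overall: 2 H⁺(aq) + Sn(s) → H₂(g) + Sn²⁺(aq)
Q = P(H₂)·[Sn²⁺] / ([H⁺]^2); log Q = -1.915.
E = E° − (0.0592/n) log Q = +0.14 − (0.0592/2)(-1.915) = +0.197 V.

+0.197 V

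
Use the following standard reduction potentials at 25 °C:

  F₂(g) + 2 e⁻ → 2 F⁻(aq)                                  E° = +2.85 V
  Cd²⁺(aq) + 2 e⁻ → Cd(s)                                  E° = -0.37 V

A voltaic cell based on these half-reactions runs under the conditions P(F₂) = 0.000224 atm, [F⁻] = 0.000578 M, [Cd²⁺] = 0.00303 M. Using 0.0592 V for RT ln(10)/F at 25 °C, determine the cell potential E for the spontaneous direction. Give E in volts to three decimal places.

+3.378 V

F₂/F⁻ is the cathode (higher E°), Cd²⁺/Cd the anode: E°cell = +2.85 − (-0.37) = +3.22 V, n = 2.
Overall: F₂(g) + Cd(s) → 2 F⁻(aq) + Cd²⁺(aq)
Q = [F⁻]^2·[Cd²⁺] / (P(F₂)); log Q = -5.345.
E = E° − (0.0592/n) log Q = +3.22 − (0.0592/2)(-5.345) = +3.378 V.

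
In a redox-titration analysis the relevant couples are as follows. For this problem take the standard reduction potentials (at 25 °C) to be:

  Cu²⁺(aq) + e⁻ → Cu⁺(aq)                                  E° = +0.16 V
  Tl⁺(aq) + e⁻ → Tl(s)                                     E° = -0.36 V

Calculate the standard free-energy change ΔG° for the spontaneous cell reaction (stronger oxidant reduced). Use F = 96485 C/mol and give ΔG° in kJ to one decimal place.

-50.2 kJ

Cu²⁺/Cu⁺ (E° = +0.16 V) is the cathode; Tl⁺/Tl (E° = -0.36 V) is the anode, so E°cell = +0.52 V.
Balancing electrons gives n = 1 (lcm of 1 and 1).
ΔG° = −nFE° = −(1)(96485)(+0.52) = -50,172 J = -50.2 kJ.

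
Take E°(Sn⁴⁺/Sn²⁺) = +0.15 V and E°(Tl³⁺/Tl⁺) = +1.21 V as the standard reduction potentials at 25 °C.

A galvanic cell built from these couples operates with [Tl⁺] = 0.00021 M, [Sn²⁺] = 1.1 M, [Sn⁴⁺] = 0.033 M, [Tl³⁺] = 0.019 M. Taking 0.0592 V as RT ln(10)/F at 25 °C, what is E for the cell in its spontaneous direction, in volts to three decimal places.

+1.163 V

Tl³⁺/Tl⁺ is the cathode (higher E°), Sn⁴⁺/Sn²⁺ the anode: E°cell = +1.21 − (+0.15) = +1.06 V, n = 2.
Overall: Tl³⁺(aq) + Sn²⁺(aq) → Tl⁺(aq) + Sn⁴⁺(aq)
Q = [Tl⁺]·[Sn⁴⁺] / ([Tl³⁺]·[Sn²⁺]); log Q = -3.479.
E = E° − (0.0592/n) log Q = +1.06 − (0.0592/2)(-3.479) = +1.163 V.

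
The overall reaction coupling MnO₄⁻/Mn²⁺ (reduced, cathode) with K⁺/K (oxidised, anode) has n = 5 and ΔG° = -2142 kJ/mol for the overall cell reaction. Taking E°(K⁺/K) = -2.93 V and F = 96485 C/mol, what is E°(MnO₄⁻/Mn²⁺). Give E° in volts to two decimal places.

E°cell = −ΔG°/(nF) = −(-2142×10³)/((5)(96485)) = +4.440 V.
Since MnO₄⁻/Mn²⁺ is the cathode and K⁺/K the anode, E°cell = E°(MnO₄⁻/Mn²⁺) − E°(K⁺/K).
So E°(MnO₄⁻/Mn²⁺) = E°cell + E°(K⁺/K) = +4.440 + (-2.93) = +1.51 V.

+1.51 V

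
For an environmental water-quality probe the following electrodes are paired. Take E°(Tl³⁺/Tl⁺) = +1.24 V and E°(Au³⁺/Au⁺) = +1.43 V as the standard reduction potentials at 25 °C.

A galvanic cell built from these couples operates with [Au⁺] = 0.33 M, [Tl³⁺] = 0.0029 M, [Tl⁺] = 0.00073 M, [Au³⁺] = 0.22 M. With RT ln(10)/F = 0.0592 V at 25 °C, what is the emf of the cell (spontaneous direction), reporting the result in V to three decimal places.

Au³⁺/Au⁺ is the cathode (higher E°), Tl³⁺/Tl⁺ the anode: E°cell = +1.43 − (+1.24) = +0.19 V, n = 2.
Overall: Au³⁺(aq) + Tl⁺(aq) → Au⁺(aq) + Tl³⁺(aq)
Q = [Au⁺]·[Tl³⁺] / ([Au³⁺]·[Tl⁺]); log Q = 0.775.
E = E° − (0.0592/n) log Q = +0.19 − (0.0592/2)(0.775) = +0.167 V.

+0.167 V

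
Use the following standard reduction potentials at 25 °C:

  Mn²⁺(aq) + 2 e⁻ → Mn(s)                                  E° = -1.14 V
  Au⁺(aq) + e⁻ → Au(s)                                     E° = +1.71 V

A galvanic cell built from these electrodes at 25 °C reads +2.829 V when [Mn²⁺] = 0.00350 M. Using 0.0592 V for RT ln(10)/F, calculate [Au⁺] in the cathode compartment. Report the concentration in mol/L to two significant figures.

0.026 M

Au⁺/Au is the cathode, Mn²⁺/Mn the anode: E°cell = +2.85 V, n = 2.
Overall reaction: 2 Au⁺(aq) + Mn(s) → 2 Au(s) + Mn²⁺(aq); Q = [Mn²⁺]^1/[Au⁺]^2.
From E = E° − (0.0592/n) log Q: log Q = (E° − E)·n/0.0592 = (+2.85 − (+2.829))·2/0.0592 = 0.7095.
So 2·log[Au⁺] = 1·log(0.0035) − log Q = -2.4559 − (0.7095) = -3.1654; log[Au⁺] = -3.1654 / 2 = -1.5827; [Au⁺] = 10^(-1.5827) ≈ 0.026 M.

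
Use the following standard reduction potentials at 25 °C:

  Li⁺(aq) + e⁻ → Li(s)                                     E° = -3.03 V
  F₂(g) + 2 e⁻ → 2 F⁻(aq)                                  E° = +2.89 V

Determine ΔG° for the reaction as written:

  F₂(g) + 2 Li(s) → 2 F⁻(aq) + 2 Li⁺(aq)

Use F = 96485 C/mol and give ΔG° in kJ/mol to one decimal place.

As written, F₂/F⁻ is reduced (cathode) and Li⁺/Li is oxidised (anode), so E°cell = (+2.89) − (-3.03) = +5.92 V.
Balancing electrons gives n = 2.
ΔG° = −nFE° = −(2)(96485)(+5.92) = -1,142,382 J = -1142.4 kJ/mol.

-1142.4 kJ/mol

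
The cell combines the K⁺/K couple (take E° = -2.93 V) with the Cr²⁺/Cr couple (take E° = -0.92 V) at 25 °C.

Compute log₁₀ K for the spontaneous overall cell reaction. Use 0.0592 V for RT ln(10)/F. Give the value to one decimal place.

Cathode: Cr²⁺/Cr; anode: K⁺/K. E°cell = +2.01 V, n = 2.
log K = nE°cell / 0.0592 = (2)(+2.01) / 0.0592 = 67.9.

67.9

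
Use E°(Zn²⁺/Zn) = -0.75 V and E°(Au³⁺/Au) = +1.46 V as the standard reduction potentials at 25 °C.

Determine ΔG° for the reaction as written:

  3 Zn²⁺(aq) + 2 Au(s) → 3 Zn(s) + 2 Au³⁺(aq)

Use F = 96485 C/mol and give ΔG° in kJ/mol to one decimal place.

+1279.4 kJ/mol

As written, Zn²⁺/Zn is reduced (cathode) and Au³⁺/Au is oxidised (anode), so E°cell = (-0.75) − (+1.46) = -2.21 V.
Balancing electrons gives n = 6.
ΔG° = −nFE° = −(6)(96485)(-2.21) = 1,279,391 J = +1279.4 kJ/mol.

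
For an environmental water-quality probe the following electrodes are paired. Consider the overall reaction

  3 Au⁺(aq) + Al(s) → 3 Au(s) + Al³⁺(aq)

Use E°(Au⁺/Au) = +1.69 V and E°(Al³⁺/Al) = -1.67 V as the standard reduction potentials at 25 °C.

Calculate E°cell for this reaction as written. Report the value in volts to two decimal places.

The Au⁺/Au couple has the higher reduction potential, so it is the cathode; Al³⁺/Al is oxidised at the anode.
E°cell = E°(cathode) − E°(anode) = (+1.69) − (-1.67) = +3.36 V.

+3.36 V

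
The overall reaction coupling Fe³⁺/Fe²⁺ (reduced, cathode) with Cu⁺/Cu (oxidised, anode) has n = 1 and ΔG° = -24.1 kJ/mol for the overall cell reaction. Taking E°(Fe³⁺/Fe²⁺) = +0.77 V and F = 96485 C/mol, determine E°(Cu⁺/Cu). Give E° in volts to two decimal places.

E°cell = −ΔG°/(nF) = −(-24.1×10³)/((1)(96485)) = +0.250 V.
Since Fe³⁺/Fe²⁺ is the cathode and Cu⁺/Cu the anode, E°cell = E°(Fe³⁺/Fe²⁺) − E°(Cu⁺/Cu).
So E°(Cu⁺/Cu) = E°(Fe³⁺/Fe²⁺) − E°cell = (+0.77) − (+0.250) = +0.52 V.

+0.52 V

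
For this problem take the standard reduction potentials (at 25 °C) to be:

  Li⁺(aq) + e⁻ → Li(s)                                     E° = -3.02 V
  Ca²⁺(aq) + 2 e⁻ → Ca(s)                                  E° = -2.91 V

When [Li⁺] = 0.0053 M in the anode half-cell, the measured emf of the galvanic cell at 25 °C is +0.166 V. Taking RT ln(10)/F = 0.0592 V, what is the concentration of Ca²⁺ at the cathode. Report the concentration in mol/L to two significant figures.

0.0022 M

Ca²⁺/Ca is the cathode, Li⁺/Li the anode: E°cell = +0.11 V, n = 2.
Overall reaction: Ca²⁺(aq) + 2 Li(s) → Ca(s) + 2 Li⁺(aq); Q = [Li⁺]^2/[Ca²⁺]^1.
From E = E° − (0.0592/n) log Q: log Q = (E° − E)·n/0.0592 = (+0.11 − (+0.166))·2/0.0592 = -1.8919.
So 1·log[Ca²⁺] = 2·log(0.0053) − log Q = -4.5514 − (-1.8919) = -2.6595; [Ca²⁺] = 10^(-2.6595) ≈ 0.0022 M.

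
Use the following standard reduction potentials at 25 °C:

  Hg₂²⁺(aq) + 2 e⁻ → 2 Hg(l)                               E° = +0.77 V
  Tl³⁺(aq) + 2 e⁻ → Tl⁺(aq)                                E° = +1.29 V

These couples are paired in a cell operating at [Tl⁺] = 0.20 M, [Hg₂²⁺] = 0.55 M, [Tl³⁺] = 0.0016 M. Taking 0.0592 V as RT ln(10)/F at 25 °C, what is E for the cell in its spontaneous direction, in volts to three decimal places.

Tl³⁺/Tl⁺ is the cathode (higher E°), Hg₂²⁺/Hg the anode: E°cell = +1.29 − (+0.77) = +0.52 V, n = 2.
Overall: Tl³⁺(aq) + 2 Hg(l) → Tl⁺(aq) + Hg₂²⁺(aq)
Q = [Tl⁺]·[Hg₂²⁺] / ([Tl³⁺]); log Q = 1.837.
E = E° − (0.0592/n) log Q = +0.52 − (0.0592/2)(1.837) = +0.466 V.

+0.466 V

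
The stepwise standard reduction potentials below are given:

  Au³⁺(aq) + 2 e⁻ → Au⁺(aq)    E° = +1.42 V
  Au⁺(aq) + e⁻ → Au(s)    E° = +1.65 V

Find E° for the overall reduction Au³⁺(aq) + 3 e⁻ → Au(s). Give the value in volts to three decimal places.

Since ΔG° = −nFE° is additive over sequential reductions, n₃E°₃ = n₁E°₁ + n₂E°₂.
E°₃ = (2×+1.42 + 1×+1.65) / 3 = (+4.490) / 3 = +1.497 V.

+1.497 V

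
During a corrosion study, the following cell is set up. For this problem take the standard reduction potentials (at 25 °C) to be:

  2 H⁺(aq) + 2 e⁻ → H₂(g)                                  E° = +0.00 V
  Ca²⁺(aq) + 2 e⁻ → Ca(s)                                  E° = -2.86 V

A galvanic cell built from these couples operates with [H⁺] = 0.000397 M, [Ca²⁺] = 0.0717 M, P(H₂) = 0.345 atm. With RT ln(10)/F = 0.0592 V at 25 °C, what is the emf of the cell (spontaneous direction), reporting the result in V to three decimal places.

H⁺/H₂ is the cathode (higher E°), Ca²⁺/Ca the anode: E°cell = +0.00 − (-2.86) = +2.86 V, n = 2.
Overall: 2 H⁺(aq) + Ca(s) → H₂(g) + Ca²⁺(aq)
Q = P(H₂)·[Ca²⁺] / ([H⁺]^2); log Q = 5.196.
E = E° − (0.0592/n) log Q = +2.86 − (0.0592/2)(5.196) = +2.706 V.

+2.706 V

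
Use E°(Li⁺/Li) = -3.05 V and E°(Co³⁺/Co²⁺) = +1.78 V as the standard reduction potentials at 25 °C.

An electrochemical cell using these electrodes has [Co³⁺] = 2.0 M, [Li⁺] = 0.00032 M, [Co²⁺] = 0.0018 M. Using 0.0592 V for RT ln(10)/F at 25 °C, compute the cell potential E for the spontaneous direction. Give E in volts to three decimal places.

Co³⁺/Co²⁺ is the cathode (higher E°), Li⁺/Li the anode: E°cell = +1.78 − (-3.05) = +4.83 V, n = 1.
Overall: Co³⁺(aq) + Li(s) → Co²⁺(aq) + Li⁺(aq)
Q = [Co²⁺]·[Li⁺] / ([Co³⁺]); log Q = -6.541.
E = E° − (0.0592/n) log Q = +4.83 − (0.0592/1)(-6.541) = +5.217 V.

+5.217 V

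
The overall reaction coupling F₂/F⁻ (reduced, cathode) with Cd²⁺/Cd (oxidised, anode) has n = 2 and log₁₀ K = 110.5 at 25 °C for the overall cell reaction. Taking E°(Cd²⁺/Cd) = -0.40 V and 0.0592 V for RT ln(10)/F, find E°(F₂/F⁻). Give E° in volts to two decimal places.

+2.87 V

E°cell = (0.0592/n)·log K = (0.0592/2)(110.5) = +3.271 V.
Since F₂/F⁻ is the cathode and Cd²⁺/Cd the anode, E°cell = E°(F₂/F⁻) − E°(Cd²⁺/Cd).
So E°(F₂/F⁻) = E°cell + E°(Cd²⁺/Cd) = +3.271 + (-0.40) = +2.87 V.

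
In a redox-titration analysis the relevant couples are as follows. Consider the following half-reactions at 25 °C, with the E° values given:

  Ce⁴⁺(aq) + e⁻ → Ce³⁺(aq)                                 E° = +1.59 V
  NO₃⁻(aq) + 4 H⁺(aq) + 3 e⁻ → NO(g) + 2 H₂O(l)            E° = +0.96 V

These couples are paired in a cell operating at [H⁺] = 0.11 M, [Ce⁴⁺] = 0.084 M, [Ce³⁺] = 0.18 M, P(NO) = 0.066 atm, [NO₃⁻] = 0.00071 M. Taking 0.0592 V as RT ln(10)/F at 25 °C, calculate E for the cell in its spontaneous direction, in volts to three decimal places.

+0.725 V

Ce⁴⁺/Ce³⁺ is the cathode (higher E°), NO₃⁻/NO the anode: E°cell = +1.59 − (+0.96) = +0.63 V, n = 3.
Overall: 3 Ce⁴⁺(aq) + NO(g) + 2 H₂O(l) → 3 Ce³⁺(aq) + NO₃⁻(aq) + 4 H⁺(aq)
Q = [Ce³⁺]^3·[NO₃⁻]·[H⁺]^4 / ([Ce⁴⁺]^3·P(NO)); log Q = -4.810.
E = E° − (0.0592/n) log Q = +0.63 − (0.0592/3)(-4.810) = +0.725 V.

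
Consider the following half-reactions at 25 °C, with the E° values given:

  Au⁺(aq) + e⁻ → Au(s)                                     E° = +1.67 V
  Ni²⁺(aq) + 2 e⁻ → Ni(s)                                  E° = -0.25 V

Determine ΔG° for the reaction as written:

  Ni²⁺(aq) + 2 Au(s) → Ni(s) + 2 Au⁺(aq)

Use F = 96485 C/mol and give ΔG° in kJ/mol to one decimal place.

+370.5 kJ/mol

As written, Ni²⁺/Ni is reduced (cathode) and Au⁺/Au is oxidised (anode), so E°cell = (-0.25) − (+1.67) = -1.92 V.
Balancing electrons gives n = 2.
ΔG° = −nFE° = −(2)(96485)(-1.92) = 370,502 J = +370.5 kJ/mol.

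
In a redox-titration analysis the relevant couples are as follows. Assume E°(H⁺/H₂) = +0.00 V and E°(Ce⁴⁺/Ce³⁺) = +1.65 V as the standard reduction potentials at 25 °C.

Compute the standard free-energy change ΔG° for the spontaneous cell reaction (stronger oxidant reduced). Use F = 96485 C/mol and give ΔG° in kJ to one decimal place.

-318.4 kJ

Ce⁴⁺/Ce³⁺ (E° = +1.65 V) is the cathode; H⁺/H₂ (E° = +0.00 V) is the anode, so E°cell = +1.65 V.
Balancing electrons gives n = 2 (lcm of 1 and 2).
ΔG° = −nFE° = −(2)(96485)(+1.65) = -318,400 J = -318.4 kJ.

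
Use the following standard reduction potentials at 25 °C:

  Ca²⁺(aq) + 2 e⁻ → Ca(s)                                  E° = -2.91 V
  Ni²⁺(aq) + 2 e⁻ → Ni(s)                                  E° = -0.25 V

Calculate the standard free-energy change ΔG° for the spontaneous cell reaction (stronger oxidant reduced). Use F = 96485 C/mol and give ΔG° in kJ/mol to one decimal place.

Ni²⁺/Ni (E° = -0.25 V) is the cathode; Ca²⁺/Ca (E° = -2.91 V) is the anode, so E°cell = +2.66 V.
Balancing electrons gives n = 2 (lcm of 2 and 2).
ΔG° = −nFE° = −(2)(96485)(+2.66) = -513,300 J = -513.3 kJ/mol.

-513.3 kJ/mol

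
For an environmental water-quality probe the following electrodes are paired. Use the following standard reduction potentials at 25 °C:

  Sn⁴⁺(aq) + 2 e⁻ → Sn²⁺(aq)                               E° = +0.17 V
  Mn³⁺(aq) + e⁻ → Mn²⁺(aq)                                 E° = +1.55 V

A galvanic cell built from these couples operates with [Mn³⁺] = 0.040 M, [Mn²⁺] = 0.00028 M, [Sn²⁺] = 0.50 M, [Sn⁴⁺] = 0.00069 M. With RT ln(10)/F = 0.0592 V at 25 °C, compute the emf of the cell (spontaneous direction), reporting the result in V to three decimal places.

Mn³⁺/Mn²⁺ is the cathode (higher E°), Sn⁴⁺/Sn²⁺ the anode: E°cell = +1.55 − (+0.17) = +1.38 V, n = 2.
Overall: 2 Mn³⁺(aq) + Sn²⁺(aq) → 2 Mn²⁺(aq) + Sn⁴⁺(aq)
Q = [Mn²⁺]^2·[Sn⁴⁺] / ([Mn³⁺]^2·[Sn²⁺]); log Q = -7.170.
E = E° − (0.0592/n) log Q = +1.38 − (0.0592/2)(-7.170) = +1.592 V.

+1.592 V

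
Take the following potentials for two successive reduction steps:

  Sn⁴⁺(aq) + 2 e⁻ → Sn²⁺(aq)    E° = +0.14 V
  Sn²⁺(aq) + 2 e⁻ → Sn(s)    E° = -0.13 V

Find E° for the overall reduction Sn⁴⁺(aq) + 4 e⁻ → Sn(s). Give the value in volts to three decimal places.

+0.005 V

Standard free energies of sequential steps add: ΔG°₃ = ΔG°₁ + ΔG°₂, so n₃E°₃ = n₁E°₁ + n₂E°₂.
E°₃ = (2×+0.14 + 2×-0.13) / 4 = (+0.020) / 4 = +0.005 V.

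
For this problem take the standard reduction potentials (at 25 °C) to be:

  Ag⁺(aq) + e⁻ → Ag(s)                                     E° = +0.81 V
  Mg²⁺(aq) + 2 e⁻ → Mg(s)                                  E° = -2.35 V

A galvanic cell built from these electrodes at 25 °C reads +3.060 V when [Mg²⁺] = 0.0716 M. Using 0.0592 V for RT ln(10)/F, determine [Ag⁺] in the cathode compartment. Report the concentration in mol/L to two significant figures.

0.0055 M

Ag⁺/Ag is the cathode, Mg²⁺/Mg the anode: E°cell = +3.16 V, n = 2.
Overall reaction: 2 Ag⁺(aq) + Mg(s) → 2 Ag(s) + Mg²⁺(aq); Q = [Mg²⁺]^1/[Ag⁺]^2.
From E = E° − (0.0592/n) log Q: log Q = (E° − E)·n/0.0592 = (+3.16 − (+3.060))·2/0.0592 = 3.3784.
So 2·log[Ag⁺] = 1·log(0.0716) − log Q = -1.1451 − (3.3784) = -4.5235; log[Ag⁺] = -4.5235 / 2 = -2.2618; [Ag⁺] = 10^(-2.2618) ≈ 0.0055 M.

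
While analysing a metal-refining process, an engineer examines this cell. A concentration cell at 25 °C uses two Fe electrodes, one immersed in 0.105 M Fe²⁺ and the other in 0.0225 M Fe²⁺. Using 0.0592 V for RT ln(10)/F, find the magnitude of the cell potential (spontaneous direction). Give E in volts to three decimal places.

+0.020 V

For a concentration cell E°cell = 0. The 0.105 M side is the cathode (reduction is favoured where [Fe²⁺] is higher).
With n = 2, E = −(0.0592/2) log([Fe²⁺]ₐₙ/[Fe²⁺]꜀ₐₜ) = −(0.0592/2) log(0.0225/0.105) = −(0.0592/2)(-0.669) = +0.020 V.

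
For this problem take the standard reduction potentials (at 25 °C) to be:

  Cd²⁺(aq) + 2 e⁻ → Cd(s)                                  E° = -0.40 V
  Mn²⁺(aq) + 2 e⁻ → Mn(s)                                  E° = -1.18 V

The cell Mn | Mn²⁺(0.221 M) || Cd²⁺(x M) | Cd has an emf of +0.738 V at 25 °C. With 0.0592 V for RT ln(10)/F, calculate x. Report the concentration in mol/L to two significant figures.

0.0084 M

Cd²⁺/Cd is the cathode, Mn²⁺/Mn the anode: E°cell = +0.78 V, n = 2.
Overall reaction: Cd²⁺(aq) + Mn(s) → Cd(s) + Mn²⁺(aq); Q = [Mn²⁺]^1/[Cd²⁺]^1.
From E = E° − (0.0592/n) log Q: log Q = (E° − E)·n/0.0592 = (+0.78 − (+0.738))·2/0.0592 = 1.4189.
So 1·log[Cd²⁺] = 1·log(0.221) − log Q = -0.6556 − (1.4189) = -2.0745; [Cd²⁺] = 10^(-2.0745) ≈ 0.0084 M.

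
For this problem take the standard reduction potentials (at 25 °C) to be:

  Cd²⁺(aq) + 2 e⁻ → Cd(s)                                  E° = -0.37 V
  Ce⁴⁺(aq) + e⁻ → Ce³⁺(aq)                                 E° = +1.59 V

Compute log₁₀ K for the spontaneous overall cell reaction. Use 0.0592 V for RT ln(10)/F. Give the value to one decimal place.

66.2

Cathode: Ce⁴⁺/Ce³⁺; anode: Cd²⁺/Cd. E°cell = +1.96 V, n = 2.
log K = nE°cell / 0.0592 = (2)(+1.96) / 0.0592 = 66.2.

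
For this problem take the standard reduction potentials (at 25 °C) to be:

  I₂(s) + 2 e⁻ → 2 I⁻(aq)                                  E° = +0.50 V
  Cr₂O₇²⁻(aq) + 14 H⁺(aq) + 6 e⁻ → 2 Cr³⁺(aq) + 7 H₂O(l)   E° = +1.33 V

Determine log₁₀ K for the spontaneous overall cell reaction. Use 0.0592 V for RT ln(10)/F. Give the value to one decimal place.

Cathode: Cr₂O₇²⁻/Cr³⁺; anode: I₂/I⁻. E°cell = +0.83 V, n = 6.
log K = nE°cell / 0.0592 = (6)(+0.83) / 0.0592 = 84.1.

84.1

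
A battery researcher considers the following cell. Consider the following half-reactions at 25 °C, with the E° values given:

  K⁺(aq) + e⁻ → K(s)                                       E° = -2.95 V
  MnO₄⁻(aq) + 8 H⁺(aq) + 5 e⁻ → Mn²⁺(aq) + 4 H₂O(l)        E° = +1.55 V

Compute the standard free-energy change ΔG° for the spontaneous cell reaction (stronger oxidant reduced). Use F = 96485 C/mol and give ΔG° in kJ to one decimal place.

MnO₄⁻/Mn²⁺ (E° = +1.55 V) is the cathode; K⁺/K (E° = -2.95 V) is the anode, so E°cell = +4.50 V.
Balancing electrons gives n = 5 (lcm of 5 and 1).
ΔG° = −nFE° = −(5)(96485)(+4.50) = -2,170,912 J = -2170.9 kJ.

-2170.9 kJ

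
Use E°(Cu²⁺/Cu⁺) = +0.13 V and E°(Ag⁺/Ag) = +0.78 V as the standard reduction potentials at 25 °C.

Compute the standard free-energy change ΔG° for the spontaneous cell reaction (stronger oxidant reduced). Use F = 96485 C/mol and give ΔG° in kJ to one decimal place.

-62.7 kJ

Ag⁺/Ag (E° = +0.78 V) is the cathode; Cu²⁺/Cu⁺ (E° = +0.13 V) is the anode, so E°cell = +0.65 V.
Balancing electrons gives n = 1 (lcm of 1 and 1).
ΔG° = −nFE° = −(1)(96485)(+0.65) = -62,715 J = -62.7 kJ.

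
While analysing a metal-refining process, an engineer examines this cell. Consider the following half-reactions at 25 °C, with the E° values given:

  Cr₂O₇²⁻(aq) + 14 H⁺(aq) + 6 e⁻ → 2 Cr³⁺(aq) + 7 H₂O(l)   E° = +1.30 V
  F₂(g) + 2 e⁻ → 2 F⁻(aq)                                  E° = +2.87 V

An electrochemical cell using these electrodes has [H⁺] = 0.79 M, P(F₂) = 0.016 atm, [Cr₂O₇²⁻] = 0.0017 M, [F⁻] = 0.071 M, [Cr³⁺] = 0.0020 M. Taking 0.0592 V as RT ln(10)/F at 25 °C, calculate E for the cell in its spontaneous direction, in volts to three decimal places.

F₂/F⁻ is the cathode (higher E°), Cr₂O₇²⁻/Cr³⁺ the anode: E°cell = +2.87 − (+1.30) = +1.57 V, n = 6.
Overall: 3 F₂(g) + 2 Cr³⁺(aq) + 7 H₂O(l) → 6 F⁻(aq) + Cr₂O₇²⁻(aq) + 14 H⁺(aq)
Q = [F⁻]^6·[Cr₂O₇²⁻]·[H⁺]^14 / (P(F₂)^3·[Cr³⁺]^2); log Q = -0.310.
E = E° − (0.0592/n) log Q = +1.57 − (0.0592/6)(-0.310) = +1.573 V.

+1.573 V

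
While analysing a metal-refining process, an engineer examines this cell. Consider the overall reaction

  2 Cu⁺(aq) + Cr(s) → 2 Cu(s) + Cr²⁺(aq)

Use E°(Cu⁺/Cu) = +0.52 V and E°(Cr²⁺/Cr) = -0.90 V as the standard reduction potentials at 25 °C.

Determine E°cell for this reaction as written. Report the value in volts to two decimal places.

+1.42 V

The Cu⁺/Cu couple has the higher reduction potential, so it is the cathode; Cr²⁺/Cr is oxidised at the anode.
E°cell = E°(cathode) − E°(anode) = (+0.52) − (-0.90) = +1.42 V.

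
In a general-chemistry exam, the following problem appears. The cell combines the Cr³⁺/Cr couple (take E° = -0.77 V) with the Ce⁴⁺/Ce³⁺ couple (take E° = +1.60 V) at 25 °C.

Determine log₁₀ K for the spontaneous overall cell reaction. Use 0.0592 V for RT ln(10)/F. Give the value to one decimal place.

Cathode: Ce⁴⁺/Ce³⁺; anode: Cr³⁺/Cr. E°cell = +2.37 V, n = 3.
log K = nE°cell / 0.0592 = (3)(+2.37) / 0.0592 = 120.1.

120.1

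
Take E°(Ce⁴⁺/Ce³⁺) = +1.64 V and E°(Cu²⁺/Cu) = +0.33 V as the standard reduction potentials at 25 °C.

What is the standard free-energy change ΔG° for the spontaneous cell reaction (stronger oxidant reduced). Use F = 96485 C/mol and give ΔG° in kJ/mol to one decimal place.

Ce⁴⁺/Ce³⁺ (E° = +1.64 V) is the cathode; Cu²⁺/Cu (E° = +0.33 V) is the anode, so E°cell = +1.31 V.
Balancing electrons gives n = 2 (lcm of 1 and 2).
ΔG° = −nFE° = −(2)(96485)(+1.31) = -252,791 J = -252.8 kJ/mol.

-252.8 kJ/mol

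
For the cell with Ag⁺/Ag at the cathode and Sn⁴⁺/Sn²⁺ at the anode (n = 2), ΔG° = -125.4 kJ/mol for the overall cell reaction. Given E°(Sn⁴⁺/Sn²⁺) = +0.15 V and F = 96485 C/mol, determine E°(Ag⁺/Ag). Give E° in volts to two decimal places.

E°cell = −ΔG°/(nF) = −(-125.4×10³)/((2)(96485)) = +0.650 V.
Since Ag⁺/Ag is the cathode and Sn⁴⁺/Sn²⁺ the anode, E°cell = E°(Ag⁺/Ag) − E°(Sn⁴⁺/Sn²⁺).
So E°(Ag⁺/Ag) = E°cell + E°(Sn⁴⁺/Sn²⁺) = +0.650 + (+0.15) = +0.80 V.

+0.80 V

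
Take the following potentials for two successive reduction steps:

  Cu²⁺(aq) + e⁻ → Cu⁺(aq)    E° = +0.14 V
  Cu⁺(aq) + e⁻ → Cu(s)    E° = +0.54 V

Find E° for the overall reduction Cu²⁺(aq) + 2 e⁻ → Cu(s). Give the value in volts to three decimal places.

+0.340 V

Since ΔG° = −nFE° is additive over sequential reductions, n₃E°₃ = n₁E°₁ + n₂E°₂.
E°₃ = (1×+0.14 + 1×+0.54) / 2 = (+0.680) / 2 = +0.340 V.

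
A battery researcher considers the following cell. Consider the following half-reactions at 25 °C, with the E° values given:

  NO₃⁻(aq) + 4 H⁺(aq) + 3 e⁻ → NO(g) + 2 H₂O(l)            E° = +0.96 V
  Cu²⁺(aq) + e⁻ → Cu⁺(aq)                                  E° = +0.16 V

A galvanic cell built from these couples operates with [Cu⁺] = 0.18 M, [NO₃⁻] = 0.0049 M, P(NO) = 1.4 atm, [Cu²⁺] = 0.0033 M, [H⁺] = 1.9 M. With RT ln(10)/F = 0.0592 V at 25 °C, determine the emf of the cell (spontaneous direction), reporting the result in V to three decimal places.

+0.876 V

NO₃⁻/NO is the cathode (higher E°), Cu²⁺/Cu⁺ the anode: E°cell = +0.96 − (+0.16) = +0.80 V, n = 3.
Overall: NO₃⁻(aq) + 4 H⁺(aq) + 3 Cu⁺(aq) → NO(g) + 2 H₂O(l) + 3 Cu²⁺(aq)
Q = P(NO)·[Cu²⁺]^3 / ([NO₃⁻]·[H⁺]^4·[Cu⁺]^3); log Q = -3.869.
E = E° − (0.0592/n) log Q = +0.80 − (0.0592/3)(-3.869) = +0.876 V.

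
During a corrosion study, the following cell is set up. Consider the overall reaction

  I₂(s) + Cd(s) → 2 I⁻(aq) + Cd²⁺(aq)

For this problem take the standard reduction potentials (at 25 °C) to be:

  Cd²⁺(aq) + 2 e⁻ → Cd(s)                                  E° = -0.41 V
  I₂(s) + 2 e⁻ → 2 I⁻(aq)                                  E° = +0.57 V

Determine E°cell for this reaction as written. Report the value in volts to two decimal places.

+0.98 V

The I₂/I⁻ couple has the higher reduction potential, so it is the cathode; Cd²⁺/Cd is oxidised at the anode.
E°cell = E°(cathode) − E°(anode) = (+0.57) − (-0.41) = +0.98 V.
Since E°cell > 0, the reaction is spontaneous under standard conditions.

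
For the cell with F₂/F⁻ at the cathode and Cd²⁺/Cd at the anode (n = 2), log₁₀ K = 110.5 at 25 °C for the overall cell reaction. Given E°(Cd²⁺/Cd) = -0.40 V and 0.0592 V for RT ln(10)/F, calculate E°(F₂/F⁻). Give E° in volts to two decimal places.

+2.87 V

E°cell = (0.0592/n)·log K = (0.0592/2)(110.5) = +3.271 V.
Since F₂/F⁻ is the cathode and Cd²⁺/Cd the anode, E°cell = E°(F₂/F⁻) − E°(Cd²⁺/Cd).
So E°(F₂/F⁻) = E°cell + E°(Cd²⁺/Cd) = +3.271 + (-0.40) = +2.87 V.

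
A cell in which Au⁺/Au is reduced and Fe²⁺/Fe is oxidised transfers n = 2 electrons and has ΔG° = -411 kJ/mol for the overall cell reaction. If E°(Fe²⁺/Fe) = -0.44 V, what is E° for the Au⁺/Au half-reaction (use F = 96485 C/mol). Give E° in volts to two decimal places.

E°cell = −ΔG°/(nF) = −(-411×10³)/((2)(96485)) = +2.130 V.
Since Au⁺/Au is the cathode and Fe²⁺/Fe the anode, E°cell = E°(Au⁺/Au) − E°(Fe²⁺/Fe).
So E°(Au⁺/Au) = E°cell + E°(Fe²⁺/Fe) = +2.130 + (-0.44) = +1.69 V.

+1.69 V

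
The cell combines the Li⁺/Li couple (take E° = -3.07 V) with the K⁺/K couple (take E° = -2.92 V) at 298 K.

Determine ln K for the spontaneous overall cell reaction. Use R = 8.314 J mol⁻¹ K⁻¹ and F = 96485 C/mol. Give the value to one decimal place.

Cathode: K⁺/K; anode: Li⁺/Li. E°cell = (-2.92) − (-3.07) = +0.15 V, with n = 1.
ΔG° = −nFE° = −RT ln K, so ln K = nFE°/(RT) = (1)(96485)(+0.15) / ((8.314)(298)) = 5.842.

5.8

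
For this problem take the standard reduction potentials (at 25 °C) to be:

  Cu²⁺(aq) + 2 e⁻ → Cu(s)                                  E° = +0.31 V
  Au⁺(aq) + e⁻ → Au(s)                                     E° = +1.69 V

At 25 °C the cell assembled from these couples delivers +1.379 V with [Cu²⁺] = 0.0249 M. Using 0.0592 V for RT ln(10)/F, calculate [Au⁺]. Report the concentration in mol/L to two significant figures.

0.15 M

Au⁺/Au is the cathode, Cu²⁺/Cu the anode: E°cell = +1.38 V, n = 2.
Overall reaction: 2 Au⁺(aq) + Cu(s) → 2 Au(s) + Cu²⁺(aq); Q = [Cu²⁺]^1/[Au⁺]^2.
From E = E° − (0.0592/n) log Q: log Q = (E° − E)·n/0.0592 = (+1.38 − (+1.379))·2/0.0592 = 0.0338.
So 2·log[Au⁺] = 1·log(0.0249) − log Q = -1.6038 − (0.0338) = -1.6376; log[Au⁺] = -1.6376 / 2 = -0.8188; [Au⁺] = 10^(-0.8188) ≈ 0.15 M.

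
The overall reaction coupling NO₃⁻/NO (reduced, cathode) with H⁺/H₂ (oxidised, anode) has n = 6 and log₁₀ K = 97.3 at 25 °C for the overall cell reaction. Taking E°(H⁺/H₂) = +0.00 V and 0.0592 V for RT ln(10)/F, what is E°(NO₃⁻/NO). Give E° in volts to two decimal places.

E°cell = (0.0592/n)·log K = (0.0592/6)(97.3) = +0.960 V.
Since NO₃⁻/NO is the cathode and H⁺/H₂ the anode, E°cell = E°(NO₃⁻/NO) − E°(H⁺/H₂).
So E°(NO₃⁻/NO) = E°cell + E°(H⁺/H₂) = +0.960 + (+0.00) = +0.96 V.

+0.96 V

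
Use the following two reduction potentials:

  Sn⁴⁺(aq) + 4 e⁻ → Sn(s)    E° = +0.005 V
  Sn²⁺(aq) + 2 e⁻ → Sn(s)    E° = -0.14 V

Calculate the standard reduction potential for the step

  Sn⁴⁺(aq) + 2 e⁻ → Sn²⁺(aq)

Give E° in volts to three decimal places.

+0.150 V

Sequential free energies add, so n₃E°₃ = n₁E°₁ + n₂E°₂.
With n₃ = 4, and the known step contributing 2×(-0.14) V, the unknown satisfies 2·E° = 4×(+0.005) − 2×(-0.14) = +0.300.
E° = +0.300 / 2 = +0.150 V.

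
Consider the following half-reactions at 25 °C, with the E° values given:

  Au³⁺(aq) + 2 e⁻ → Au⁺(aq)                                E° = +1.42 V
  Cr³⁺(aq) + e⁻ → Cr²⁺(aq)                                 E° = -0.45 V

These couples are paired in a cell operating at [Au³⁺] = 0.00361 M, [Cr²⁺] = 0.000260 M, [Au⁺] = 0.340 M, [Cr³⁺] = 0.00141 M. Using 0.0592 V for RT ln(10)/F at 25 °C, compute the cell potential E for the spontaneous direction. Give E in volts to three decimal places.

Au³⁺/Au⁺ is the cathode (higher E°), Cr³⁺/Cr²⁺ the anode: E°cell = +1.42 − (-0.45) = +1.87 V, n = 2.
Overall: Au³⁺(aq) + 2 Cr²⁺(aq) → Au⁺(aq) + 2 Cr³⁺(aq)
Q = [Au⁺]·[Cr³⁺]^2 / ([Au³⁺]·[Cr²⁺]^2); log Q = 3.442.
E = E° − (0.0592/n) log Q = +1.87 − (0.0592/2)(3.442) = +1.768 V.

+1.768 V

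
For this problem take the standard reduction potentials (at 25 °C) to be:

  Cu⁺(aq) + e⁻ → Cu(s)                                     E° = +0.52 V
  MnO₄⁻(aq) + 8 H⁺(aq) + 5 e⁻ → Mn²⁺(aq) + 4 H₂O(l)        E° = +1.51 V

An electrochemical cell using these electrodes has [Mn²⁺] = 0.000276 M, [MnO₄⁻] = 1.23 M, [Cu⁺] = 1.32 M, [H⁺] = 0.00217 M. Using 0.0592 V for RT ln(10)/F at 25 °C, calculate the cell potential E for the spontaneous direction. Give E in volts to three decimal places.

+0.774 V

MnO₄⁻/Mn²⁺ is the cathode (higher E°), Cu⁺/Cu the anode: E°cell = +1.51 − (+0.52) = +0.99 V, n = 5.
Overall: MnO₄⁻(aq) + 8 H⁺(aq) + 5 Cu(s) → Mn²⁺(aq) + 4 H₂O(l) + 5 Cu⁺(aq)
Q = [Mn²⁺]·[Cu⁺]^5 / ([MnO₄⁻]·[H⁺]^8); log Q = 18.262.
E = E° − (0.0592/n) log Q = +0.99 − (0.0592/5)(18.262) = +0.774 V.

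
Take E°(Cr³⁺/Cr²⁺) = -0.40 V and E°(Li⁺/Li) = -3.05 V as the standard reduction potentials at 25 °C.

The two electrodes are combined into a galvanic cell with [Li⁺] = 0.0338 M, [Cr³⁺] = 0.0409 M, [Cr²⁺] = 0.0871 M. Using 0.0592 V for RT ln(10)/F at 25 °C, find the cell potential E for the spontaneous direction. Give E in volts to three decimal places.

Cr³⁺/Cr²⁺ is the cathode (higher E°), Li⁺/Li the anode: E°cell = -0.40 − (-3.05) = +2.65 V, n = 1.
Overall: Cr³⁺(aq) + Li(s) → Cr²⁺(aq) + Li⁺(aq)
Q = [Cr²⁺]·[Li⁺] / ([Cr³⁺]); log Q = -1.143.
E = E° − (0.0592/n) log Q = +2.65 − (0.0592/1)(-1.143) = +2.718 V.

+2.718 V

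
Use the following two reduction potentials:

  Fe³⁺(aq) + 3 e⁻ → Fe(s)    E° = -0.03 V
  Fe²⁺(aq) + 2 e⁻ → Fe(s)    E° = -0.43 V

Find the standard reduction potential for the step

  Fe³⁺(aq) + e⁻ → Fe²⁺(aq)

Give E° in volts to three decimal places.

Sequential free energies add, so n₃E°₃ = n₁E°₁ + n₂E°₂.
With n₃ = 3, and the known step contributing 2×(-0.43) V, the unknown satisfies 1·E° = 3×(-0.03) − 2×(-0.43) = +0.770.
E° = +0.770 / 1 = +0.770 V.

+0.770 V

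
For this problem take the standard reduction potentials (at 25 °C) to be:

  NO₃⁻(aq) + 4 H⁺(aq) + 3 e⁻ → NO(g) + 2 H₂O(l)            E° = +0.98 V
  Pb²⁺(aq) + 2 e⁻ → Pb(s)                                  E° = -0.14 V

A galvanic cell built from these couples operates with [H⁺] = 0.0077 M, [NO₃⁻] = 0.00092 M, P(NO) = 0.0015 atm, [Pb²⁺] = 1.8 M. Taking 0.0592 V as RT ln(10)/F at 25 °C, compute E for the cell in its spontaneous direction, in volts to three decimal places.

+0.941 V

NO₃⁻/NO is the cathode (higher E°), Pb²⁺/Pb the anode: E°cell = +0.98 − (-0.14) = +1.12 V, n = 6.
Overall: 2 NO₃⁻(aq) + 8 H⁺(aq) + 3 Pb(s) → 2 NO(g) + 4 H₂O(l) + 3 Pb²⁺(aq)
Q = P(NO)^2·[Pb²⁺]^3 / ([NO₃⁻]^2·[H⁺]^8); log Q = 18.098.
E = E° − (0.0592/n) log Q = +1.12 − (0.0592/6)(18.098) = +0.941 V.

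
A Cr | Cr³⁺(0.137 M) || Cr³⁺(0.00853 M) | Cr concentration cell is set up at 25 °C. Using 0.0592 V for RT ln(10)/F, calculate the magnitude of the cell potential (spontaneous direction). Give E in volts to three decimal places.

+0.024 V

For a concentration cell E°cell = 0. The 0.137 M side is the cathode (reduction is favoured where [Cr³⁺] is higher).
With n = 3, E = −(0.0592/3) log([Cr³⁺]ₐₙ/[Cr³⁺]꜀ₐₜ) = −(0.0592/3) log(0.00853/0.137) = −(0.0592/3)(-1.206) = +0.024 V.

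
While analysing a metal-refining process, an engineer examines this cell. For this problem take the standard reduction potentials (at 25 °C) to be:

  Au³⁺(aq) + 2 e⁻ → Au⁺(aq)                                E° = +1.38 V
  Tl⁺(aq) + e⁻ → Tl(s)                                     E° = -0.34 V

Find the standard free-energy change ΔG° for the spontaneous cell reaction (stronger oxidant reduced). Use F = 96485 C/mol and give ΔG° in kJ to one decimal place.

-331.9 kJ

Au³⁺/Au⁺ (E° = +1.38 V) is the cathode; Tl⁺/Tl (E° = -0.34 V) is the anode, so E°cell = +1.72 V.
Balancing electrons gives n = 2 (lcm of 2 and 1).
ΔG° = −nFE° = −(2)(96485)(+1.72) = -331,908 J = -331.9 kJ.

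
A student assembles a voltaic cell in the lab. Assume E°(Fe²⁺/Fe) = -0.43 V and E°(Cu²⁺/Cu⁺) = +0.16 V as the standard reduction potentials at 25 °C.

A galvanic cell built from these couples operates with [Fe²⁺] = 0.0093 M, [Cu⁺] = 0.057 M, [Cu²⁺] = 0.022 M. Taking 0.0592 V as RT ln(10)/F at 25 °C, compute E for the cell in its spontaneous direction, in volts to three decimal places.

Cu²⁺/Cu⁺ is the cathode (higher E°), Fe²⁺/Fe the anode: E°cell = +0.16 − (-0.43) = +0.59 V, n = 2.
Overall: 2 Cu²⁺(aq) + Fe(s) → 2 Cu⁺(aq) + Fe²⁺(aq)
Q = [Cu⁺]^2·[Fe²⁺] / ([Cu²⁺]^2); log Q = -1.205.
E = E° − (0.0592/n) log Q = +0.59 − (0.0592/2)(-1.205) = +0.626 V.

+0.626 V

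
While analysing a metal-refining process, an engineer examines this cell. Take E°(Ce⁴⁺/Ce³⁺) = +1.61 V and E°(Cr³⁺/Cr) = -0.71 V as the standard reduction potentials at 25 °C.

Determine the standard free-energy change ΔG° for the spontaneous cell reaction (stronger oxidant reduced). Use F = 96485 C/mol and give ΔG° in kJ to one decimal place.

Ce⁴⁺/Ce³⁺ (E° = +1.61 V) is the cathode; Cr³⁺/Cr (E° = -0.71 V) is the anode, so E°cell = +2.32 V.
Balancing electrons gives n = 3 (lcm of 1 and 3).
ΔG° = −nFE° = −(3)(96485)(+2.32) = -671,536 J = -671.5 kJ.

-671.5 kJ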